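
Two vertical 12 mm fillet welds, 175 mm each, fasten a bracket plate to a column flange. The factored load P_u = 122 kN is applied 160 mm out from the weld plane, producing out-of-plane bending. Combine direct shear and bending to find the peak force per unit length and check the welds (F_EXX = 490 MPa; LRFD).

L_w = 2 × 175 = 350 mm; section modulus (unit throat) S = 2 × L²/6 = 10210 mm².
Direct shear f_v = P/L_w = 122×10³/350 = 348.6 N/mm.
Moment M = P × e = 122×10³ × 160 = 19520000 N·mm; bending f_b = M/S = 1912 N/mm.
f_max = √(f_v² + f_b²) = √(348.6² + 1912²) = 1944 N/mm.
φr_n = 0.75 × 0.6 × 490 × (0.707 × 12) = 1871 N/mm → NOT adequate.

f_max ≈ 1940 N/mm; NOT adequate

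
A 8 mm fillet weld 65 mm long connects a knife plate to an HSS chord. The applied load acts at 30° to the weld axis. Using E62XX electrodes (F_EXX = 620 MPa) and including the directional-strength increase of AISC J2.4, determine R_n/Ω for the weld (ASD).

R_n/Ω ≈ 80.5 kN

t_e = 0.707 × 8 = 5.656 mm; A_we = 5.656 × 65 = 367.6 mm².
Directional factor: 1.0 + 0.5 sin^1.5(30°) = 1.177.
F_nw = 0.6 × 620 × 1.177 = 437.8 MPa.
R_n/Ω = (437.8 × 367.6) / 2.0 × 10⁻³ = 80.47 kN.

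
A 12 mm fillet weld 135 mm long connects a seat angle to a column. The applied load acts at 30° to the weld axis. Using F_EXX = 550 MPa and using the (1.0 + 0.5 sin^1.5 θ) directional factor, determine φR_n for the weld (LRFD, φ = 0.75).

t_e = 0.707 × 12 = 8.484 mm; A_we = 8.484 × 135 = 1145 mm².
Directional factor: 1.0 + 0.5 sin^1.5(30°) = 1.177.
F_nw = 0.6 × 550 × 1.177 = 388.3 MPa.
φR_n = 0.75 × 388.3 × 1145 × 10⁻³ = 333.6 kN.

φR_n ≈ 334 kN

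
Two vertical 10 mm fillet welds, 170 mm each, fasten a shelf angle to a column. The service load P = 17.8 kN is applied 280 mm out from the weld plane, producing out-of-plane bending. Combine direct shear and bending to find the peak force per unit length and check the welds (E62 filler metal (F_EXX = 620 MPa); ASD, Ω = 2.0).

f_max ≈ 520 N/mm; adequate

L_w = 2 × 170 = 340 mm; section modulus (unit throat) S = 2 × L²/6 = 9633 mm².
Direct shear f_v = P/L_w = 17.8×10³/340 = 52.35 N/mm.
Moment M = P × e = 17.8×10³ × 280 = 4984000 N·mm; bending f_b = M/S = 517.4 N/mm.
f_max = √(f_v² + f_b²) = √(52.35² + 517.4²) = 520 N/mm.
r_n/Ω = (1/2.0) × 0.6 × 620 × (0.707 × 10) = 1315 N/mm → adequate.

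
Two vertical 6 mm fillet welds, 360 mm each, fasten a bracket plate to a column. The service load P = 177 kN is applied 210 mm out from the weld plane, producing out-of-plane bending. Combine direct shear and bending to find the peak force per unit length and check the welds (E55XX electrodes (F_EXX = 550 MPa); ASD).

f_max ≈ 895 N/mm; NOT adequate

L_w = 2 × 360 = 720 mm; section modulus (unit throat) S = 2 × L²/6 = 43200 mm².
Direct shear f_v = P/L_w = 177×10³/720 = 245.8 N/mm.
Moment M = P × e = 177×10³ × 210 = 37170000 N·mm; bending f_b = M/S = 860.4 N/mm.
f_max = √(f_v² + f_b²) = √(245.8² + 860.4²) = 894.8 N/mm.
r_n/Ω = (1/2.0) × 0.6 × 550 × (0.707 × 6) = 699.9 N/mm → NOT adequate.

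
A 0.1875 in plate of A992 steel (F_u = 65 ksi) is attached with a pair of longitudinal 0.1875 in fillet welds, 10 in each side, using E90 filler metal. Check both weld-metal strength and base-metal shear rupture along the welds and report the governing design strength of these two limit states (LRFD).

φR_n ≈ 107 kips (weld metal governs)

E90XX → F_EXX = 90 ksi.
t_e = 0.707 × 0.1875 = 0.1326 in; L = 20 in.
Weld metal: φR_n = 0.75 × 0.6 × 90 × 0.1326 × 20 = 107.4 kips.
Base metal (shear rupture): φR_n = 0.75 × 0.6 × 65 × 0.1875 × 20 = 109.7 kips.
Governing: weld metal.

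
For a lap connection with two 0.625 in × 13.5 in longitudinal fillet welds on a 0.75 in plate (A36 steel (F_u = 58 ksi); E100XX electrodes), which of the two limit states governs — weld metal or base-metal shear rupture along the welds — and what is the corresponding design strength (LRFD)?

E100XX → F_EXX = 100 ksi.
t_e = 0.707 × 0.625 = 0.4419 in; L = 27 in.
Weld metal: φR_n = 0.75 × 0.6 × 100 × 0.4419 × 27 = 536.9 kip.
Base metal (shear rupture): φR_n = 0.75 × 0.6 × 58 × 0.75 × 27 = 528.5 kip.
Governing: base-metal shear rupture.

φR_n ≈ 529 kip (base-metal shear rupture governs)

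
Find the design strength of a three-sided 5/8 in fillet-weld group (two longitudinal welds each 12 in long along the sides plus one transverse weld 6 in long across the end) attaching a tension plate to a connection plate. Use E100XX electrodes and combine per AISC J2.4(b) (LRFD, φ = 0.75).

φR_n ≈ 597 kip

E100XX → F_EXX = 100 ksi.
t_e = 0.707 × 0.625 = 0.4419 in.
R_nwl = 0.6 × 100 × 0.4419 × 24 = 636.3 kip (longitudinal, 2 welds).
R_nwt = 0.6 × 100 × 0.4419 × 6 = 159.1 kip (transverse, base value).
(i) R_nwl + R_nwt = 795.4 kip; (ii) 0.85 R_nwl + 1.5 R_nwt = 779.5 kip.
R_n = max = 795.4 kip [governs: (i)]; φR_n = 596.5 kip.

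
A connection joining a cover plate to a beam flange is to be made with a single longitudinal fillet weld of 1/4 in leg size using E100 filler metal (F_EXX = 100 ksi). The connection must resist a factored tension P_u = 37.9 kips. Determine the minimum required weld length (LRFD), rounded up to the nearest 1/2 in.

Throat t_e = 0.707 × 0.25 = 0.1767 in.
φr_n = 0.75 × 0.6 × 100 × 0.1767 = 7.954 kips/in.
L_req = P_u / φr_n = 37.9 / 7.954 = 4.765 in total.
Round up → use L = 5 in.

L = 5 in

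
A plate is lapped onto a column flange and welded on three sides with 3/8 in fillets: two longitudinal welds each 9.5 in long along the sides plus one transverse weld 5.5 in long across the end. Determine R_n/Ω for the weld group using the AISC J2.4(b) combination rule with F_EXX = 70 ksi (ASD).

t_e = 0.707 × 0.375 = 0.2651 in.
R_nwl = 0.6 × 70 × 0.2651 × 19 = 211.6 kips (longitudinal, 2 welds).
R_nwt = 0.6 × 70 × 0.2651 × 5.5 = 61.24 kips (transverse, base value).
(i) R_nwl + R_nwt = 272.8 kips; (ii) 0.85 R_nwl + 1.5 R_nwt = 271.7 kips.
R_n = max = 272.8 kips [governs: (i)]; R_n/Ω = 136.4 kips.

R_n/Ω ≈ 136 kips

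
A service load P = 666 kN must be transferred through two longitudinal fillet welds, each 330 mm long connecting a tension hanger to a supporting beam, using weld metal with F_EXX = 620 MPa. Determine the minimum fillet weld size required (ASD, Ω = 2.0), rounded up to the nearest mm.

Total weld length L = 660 mm.
Required throat t_e = P × Ω / (0.6 F_EXX × L) = 666 × 2.0 / (0.6 × 620 × 660 × 10⁻³) = 5.425 mm.
Required leg w = t_e / 0.707 = 7.674 mm → use 8 mm.

w = 8 mm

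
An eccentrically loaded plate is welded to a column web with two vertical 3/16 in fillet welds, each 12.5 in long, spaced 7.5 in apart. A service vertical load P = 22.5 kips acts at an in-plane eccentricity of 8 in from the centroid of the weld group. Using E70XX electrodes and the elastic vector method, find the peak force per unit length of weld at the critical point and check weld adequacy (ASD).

E70XX → F_EXX = 70 ksi.
Total weld length L_w = 25 in. Treat welds as unit-width lines.
Polar moment about centroid: J = 2[d³/12 + d(b/2)²] = 2[12.5³/12 + 12.5×3.75²] = 677.1 in³.
Direct shear f_v = P/L_w = 22.5 / 25 = 0.9 kip/in (vertical).
Torsion M = P·e = 22.5 × 8 = 180 kip·in.
Critical point at (x, y) = (3.75, 6.25) from centroid. f_tx = M·y/J = 1.662 kip/in; f_ty = M·x/J = 0.9969 kip/in.
Resultant f_max = √[f_tx² + (f_v + f_ty)²] = √[1.662² + (0.9 + 0.9969)²] = 2.522 kip/in.
Capacity per unit length: r_n/Ω = (1/2.0) × 0.6 × 70 × (0.707 × 0.1875) = 2.784 kip/in.
2.522 ≤ 2.784 → adequate.

f_max ≈ 2.52 kip/in; adequate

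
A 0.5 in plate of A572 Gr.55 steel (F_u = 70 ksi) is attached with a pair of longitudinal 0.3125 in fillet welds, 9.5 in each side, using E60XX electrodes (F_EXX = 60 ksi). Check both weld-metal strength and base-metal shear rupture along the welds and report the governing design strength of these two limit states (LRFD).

t_e = 0.707 × 0.3125 = 0.2209 in; L = 19 in.
Weld metal: φR_n = 0.75 × 0.6 × 60 × 0.2209 × 19 = 113.3 kips.
Base metal (shear rupture): φR_n = 0.75 × 0.6 × 70 × 0.5 × 19 = 299.2 kips.
Governing: weld metal.

φR_n ≈ 113 kips (weld metal governs)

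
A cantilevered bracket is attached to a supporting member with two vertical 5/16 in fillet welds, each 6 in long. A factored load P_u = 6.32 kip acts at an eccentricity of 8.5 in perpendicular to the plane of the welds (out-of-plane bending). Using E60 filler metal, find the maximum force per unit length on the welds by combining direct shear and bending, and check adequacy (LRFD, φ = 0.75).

E60XX → F_EXX = 60 ksi.
L_w = 2 × 6 = 12 in; section modulus (unit throat) S = 2 × L²/6 = 12 in².
Direct shear f_v = P/L_w = 6.32/12 = 0.5267 kip/in.
Moment M = P × e = 6.32 × 8.5 = 53.72 kip·in; bending f_b = M/S = 4.477 kip/in.
f_max = √(f_v² + f_b²) = √(0.5267² + 4.477²) = 4.508 kip/in.
φr_n = 0.75 × 0.6 × 60 × (0.707 × 0.3125) = 5.965 kip/in → adequate.

f_max ≈ 4.51 kip/in; adequate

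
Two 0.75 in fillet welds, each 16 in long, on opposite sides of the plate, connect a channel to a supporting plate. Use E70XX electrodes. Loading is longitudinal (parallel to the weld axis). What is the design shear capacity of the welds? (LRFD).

E70XX → F_EXX = 70 ksi.
Effective throat t_e = 0.707 × 0.75 = 0.5302 in.
Total length L = 32 in; A_we = 0.5302 × 32 = 16.97 in².
F_nw = 0.6 F_EXX = 0.6 × 70 = 42 ksi.
φR_n = 0.75 × 42 × 16.97 = 534.5 kip.

φR_n ≈ 534 kip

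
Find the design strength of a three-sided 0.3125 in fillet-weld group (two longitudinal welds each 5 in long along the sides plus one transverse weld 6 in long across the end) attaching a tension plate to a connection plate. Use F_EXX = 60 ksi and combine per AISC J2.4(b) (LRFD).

φR_n ≈ 104 kip

t_e = 0.707 × 0.3125 = 0.2209 in.
R_nwl = 0.6 × 60 × 0.2209 × 10 = 79.54 kip (longitudinal, 2 welds).
R_nwt = 0.6 × 60 × 0.2209 × 6 = 47.72 kip (transverse, base value).
(i) R_nwl + R_nwt = 127.3 kip; (ii) 0.85 R_nwl + 1.5 R_nwt = 139.2 kip.
R_n = max = 139.2 kip [governs: (ii)]; φR_n = 104.4 kip.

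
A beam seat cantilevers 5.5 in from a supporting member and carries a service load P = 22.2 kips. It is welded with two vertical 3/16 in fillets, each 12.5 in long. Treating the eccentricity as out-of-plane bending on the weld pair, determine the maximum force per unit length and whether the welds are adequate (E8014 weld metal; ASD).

f_max ≈ 2.51 kip/in; adequate

E80XX → F_EXX = 80 ksi.
L_w = 2 × 12.5 = 25 in; section modulus (unit throat) S = 2 × L²/6 = 52.08 in².
Direct shear f_v = P/L_w = 22.2/25 = 0.888 kip/in.
Moment M = P × e = 22.2 × 5.5 = 122.1 kip·in; bending f_b = M/S = 2.344 kip/in.
f_max = √(f_v² + f_b²) = √(0.888² + 2.344²) = 2.507 kip/in.
r_n/Ω = (1/2.0) × 0.6 × 80 × (0.707 × 0.1875) = 3.181 kip/in → adequate.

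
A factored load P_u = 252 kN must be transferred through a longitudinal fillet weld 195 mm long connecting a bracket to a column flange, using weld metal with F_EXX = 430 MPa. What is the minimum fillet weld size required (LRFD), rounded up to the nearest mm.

Total weld length L = 195 mm.
Required throat t_e = P_u / (φ × 0.6 F_EXX × L) = 252 / (0.75 × 0.6 × 430 × 195 × 10⁻³) = 6.679 mm.
Required leg w = t_e / 0.707 = 9.446 mm → use 10 mm.

w = 10 mm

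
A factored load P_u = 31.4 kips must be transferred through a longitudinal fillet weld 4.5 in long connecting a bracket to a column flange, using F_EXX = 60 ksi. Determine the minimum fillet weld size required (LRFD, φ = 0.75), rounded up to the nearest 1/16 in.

w = 3/8 in

Total weld length L = 4.5 in.
Required throat t_e = P_u / (φ × 0.6 F_EXX × L) = 31.4 / (0.75 × 0.6 × 60 × 4.5) = 0.2584 in.
Required leg w = t_e / 0.707 = 0.3655 in → use 3/8 in.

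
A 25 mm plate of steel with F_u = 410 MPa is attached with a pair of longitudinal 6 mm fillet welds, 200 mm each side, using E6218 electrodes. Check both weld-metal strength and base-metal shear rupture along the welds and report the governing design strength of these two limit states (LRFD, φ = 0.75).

E62XX → F_EXX = 620 MPa.
t_e = 0.707 × 6 = 4.242 mm; L = 400 mm.
Weld metal: φR_n = 0.75 × 0.6 × 620 × 4.242 × 400 × 10⁻³ = 473.4 kN.
Base metal (shear rupture): φR_n = 0.75 × 0.6 × 410 × 25 × 400 × 10⁻³ = 1845 kN.
Governing: weld metal.

φR_n ≈ 473 kN (weld metal governs)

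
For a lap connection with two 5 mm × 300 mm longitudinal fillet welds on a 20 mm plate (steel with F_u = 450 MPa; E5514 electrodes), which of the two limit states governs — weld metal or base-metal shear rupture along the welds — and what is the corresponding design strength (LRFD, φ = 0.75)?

φR_n ≈ 525 kN (weld metal governs)

E55XX → F_EXX = 550 MPa.
t_e = 0.707 × 5 = 3.535 mm; L = 600 mm.
Weld metal: φR_n = 0.75 × 0.6 × 550 × 3.535 × 600 × 10⁻³ = 524.9 kN.
Base metal (shear rupture): φR_n = 0.75 × 0.6 × 450 × 20 × 600 × 10⁻³ = 2430 kN.
Governing: weld metal.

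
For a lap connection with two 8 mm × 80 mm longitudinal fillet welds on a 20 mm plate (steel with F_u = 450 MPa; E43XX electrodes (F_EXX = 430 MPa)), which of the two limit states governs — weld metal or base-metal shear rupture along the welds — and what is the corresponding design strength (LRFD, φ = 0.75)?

t_e = 0.707 × 8 = 5.656 mm; L = 160 mm.
Weld metal: φR_n = 0.75 × 0.6 × 430 × 5.656 × 160 × 10⁻³ = 175.1 kN.
Base metal (shear rupture): φR_n = 0.75 × 0.6 × 450 × 20 × 160 × 10⁻³ = 648 kN.
Governing: weld metal.

φR_n ≈ 175 kN (weld metal governs)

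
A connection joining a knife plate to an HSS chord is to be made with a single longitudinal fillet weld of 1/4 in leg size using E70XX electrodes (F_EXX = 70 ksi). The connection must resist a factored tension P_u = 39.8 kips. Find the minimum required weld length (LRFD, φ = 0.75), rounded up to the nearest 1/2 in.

Throat t_e = 0.707 × 0.25 = 0.1767 in.
φr_n = 0.75 × 0.6 × 70 × 0.1767 = 5.568 kips/in.
L_req = P_u / φr_n = 39.8 / 5.568 = 7.148 in total.
Round up → use L = 7.5 in.

L = 7.5 in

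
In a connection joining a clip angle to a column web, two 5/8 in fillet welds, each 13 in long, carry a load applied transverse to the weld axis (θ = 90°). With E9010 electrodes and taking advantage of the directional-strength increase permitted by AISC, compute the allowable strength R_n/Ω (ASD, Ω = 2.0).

E90XX → F_EXX = 90 ksi.
t_e = 0.707 × 0.625 = 0.4419 in; A_we = 0.4419 × 26 = 11.49 in².
Directional factor: 1.0 + 0.5 sin^1.5(90°) = 1.5.
F_nw = 0.6 × 90 × 1.5 = 81 ksi.
R_n/Ω = (81 × 11.49) / 2.0 = 465.3 kips.

R_n/Ω ≈ 465 kips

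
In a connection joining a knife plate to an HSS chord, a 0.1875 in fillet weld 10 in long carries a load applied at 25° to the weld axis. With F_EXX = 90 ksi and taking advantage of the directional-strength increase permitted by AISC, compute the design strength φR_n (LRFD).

t_e = 0.707 × 0.1875 = 0.1326 in; A_we = 0.1326 × 10 = 1.326 in².
Directional factor: 1.0 + 0.5 sin^1.5(25°) = 1.137.
F_nw = 0.6 × 90 × 1.137 = 61.42 ksi.
φR_n = 0.75 × 61.42 × 1.326 = 61.06 kips.

φR_n ≈ 61.1 kips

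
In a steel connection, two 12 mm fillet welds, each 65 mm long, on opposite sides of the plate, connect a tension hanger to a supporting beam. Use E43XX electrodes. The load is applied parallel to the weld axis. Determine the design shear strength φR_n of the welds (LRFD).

φR_n ≈ 213 kN

E43XX → F_EXX = 430 MPa.
Effective throat t_e = 0.707 × 12 = 8.484 mm.
Total length L = 130 mm; A_we = 8.484 × 130 = 1103 mm².
F_nw = 0.6 F_EXX = 0.6 × 430 = 258 MPa.
φR_n = 0.75 × 258 × 1103 × 10⁻³ = 213.4 kN.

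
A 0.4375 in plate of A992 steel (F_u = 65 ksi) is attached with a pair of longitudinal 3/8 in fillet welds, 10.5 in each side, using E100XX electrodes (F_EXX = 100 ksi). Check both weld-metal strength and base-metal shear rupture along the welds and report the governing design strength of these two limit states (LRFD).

φR_n ≈ 251 kips (weld metal governs)

t_e = 0.707 × 0.375 = 0.2651 in; L = 21 in.
Weld metal: φR_n = 0.75 × 0.6 × 100 × 0.2651 × 21 = 250.5 kips.
Base metal (shear rupture): φR_n = 0.75 × 0.6 × 65 × 0.4375 × 21 = 268.7 kips.
Governing: weld metal.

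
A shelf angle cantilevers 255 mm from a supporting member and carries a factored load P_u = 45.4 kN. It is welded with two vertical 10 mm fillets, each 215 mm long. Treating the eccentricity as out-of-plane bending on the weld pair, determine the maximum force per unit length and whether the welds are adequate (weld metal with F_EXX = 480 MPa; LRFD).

f_max ≈ 759 N/mm; adequate

L_w = 2 × 215 = 430 mm; section modulus (unit throat) S = 2 × L²/6 = 15410 mm².
Direct shear f_v = P/L_w = 45.4×10³/430 = 105.6 N/mm.
Moment M = P × e = 45.4×10³ × 255 = 11577000 N·mm; bending f_b = M/S = 751.3 N/mm.
f_max = √(f_v² + f_b²) = √(105.6² + 751.3²) = 758.7 N/mm.
φr_n = 0.75 × 0.6 × 480 × (0.707 × 10) = 1527 N/mm → adequate.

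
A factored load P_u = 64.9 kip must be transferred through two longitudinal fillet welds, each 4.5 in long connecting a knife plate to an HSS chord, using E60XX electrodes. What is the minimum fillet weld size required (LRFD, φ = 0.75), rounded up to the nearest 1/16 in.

w = 7/16 in

E60XX → F_EXX = 60 ksi.
Total weld length L = 9 in.
Required throat t_e = P_u / (φ × 0.6 F_EXX × L) = 64.9 / (0.75 × 0.6 × 60 × 9) = 0.2671 in.
Required leg w = t_e / 0.707 = 0.3778 in → use 7/16 in.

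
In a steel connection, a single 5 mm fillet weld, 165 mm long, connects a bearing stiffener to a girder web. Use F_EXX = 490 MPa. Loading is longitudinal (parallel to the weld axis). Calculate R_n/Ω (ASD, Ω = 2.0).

Effective throat t_e = 0.707 × 5 = 3.535 mm.
Total length L = 165 mm; A_we = 3.535 × 165 = 583.3 mm².
F_nw = 0.6 F_EXX = 0.6 × 490 = 294 MPa.
R_n = 294 × 583.3 × 10⁻³ = 171.5 kN; R_n/Ω = 171.5/2.0 = 85.74 kN.

R_n/Ω ≈ 85.7 kN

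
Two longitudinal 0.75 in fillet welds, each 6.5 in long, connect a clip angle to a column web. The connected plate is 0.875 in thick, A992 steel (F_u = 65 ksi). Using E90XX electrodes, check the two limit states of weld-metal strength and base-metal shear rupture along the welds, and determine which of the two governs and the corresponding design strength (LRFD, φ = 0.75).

E90XX → F_EXX = 90 ksi.
t_e = 0.707 × 0.75 = 0.5302 in; L = 13 in.
Weld metal: φR_n = 0.75 × 0.6 × 90 × 0.5302 × 13 = 279.2 kip.
Base metal (shear rupture): φR_n = 0.75 × 0.6 × 65 × 0.875 × 13 = 332.7 kip.
Governing: weld metal.

φR_n ≈ 279 kip (weld metal governs)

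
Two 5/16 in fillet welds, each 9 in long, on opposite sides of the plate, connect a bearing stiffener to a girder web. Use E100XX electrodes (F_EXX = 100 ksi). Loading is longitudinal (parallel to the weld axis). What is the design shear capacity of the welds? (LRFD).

φR_n ≈ 179 kips

Effective throat t_e = 0.707 × 0.3125 = 0.2209 in.
Total length L = 18 in; A_we = 0.2209 × 18 = 3.977 in².
F_nw = 0.6 F_EXX = 0.6 × 100 = 60 ksi.
φR_n = 0.75 × 60 × 3.977 = 179 kips.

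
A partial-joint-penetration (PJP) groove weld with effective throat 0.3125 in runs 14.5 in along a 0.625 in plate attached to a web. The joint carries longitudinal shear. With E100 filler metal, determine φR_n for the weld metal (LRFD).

φR_n ≈ 204 kips

E100XX → F_EXX = 100 ksi.
Effective throat (given) t_e = 0.3125 in.
A_we = 0.3125 × 14.5 = 4.531 in².
F_nw = 0.6 F_EXX = 60 ksi.
φR_n = 0.75 × 60 × 4.531 = 203.9 kips.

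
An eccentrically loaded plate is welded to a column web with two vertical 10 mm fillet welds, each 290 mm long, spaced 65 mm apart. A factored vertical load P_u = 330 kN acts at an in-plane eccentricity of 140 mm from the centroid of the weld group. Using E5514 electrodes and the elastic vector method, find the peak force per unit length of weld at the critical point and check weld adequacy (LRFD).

f_max ≈ 1690 N/mm; adequate

E55XX → F_EXX = 550 MPa.
Total weld length L_w = 580 mm. Treat welds as unit-width lines.
Polar moment about centroid: J = 2[d³/12 + d(b/2)²] = 2[290³/12 + 290×32.5²] = 4677000 mm³.
Direct shear f_v = P/L_w = 330×10³ / 580 = 569 N/mm (vertical).
Torsion M = P·e = 330×10³ × 140 = 46200000 N·mm.
Critical point at (x, y) = (32.5, 145) from centroid. f_tx = M·y/J = 1432 N/mm; f_ty = M·x/J = 321 N/mm.
Resultant f_max = √[f_tx² + (f_v + f_ty)²] = √[1432² + (569 + 321)²] = 1686 N/mm.
Capacity per unit length: φr_n = 0.75 × 0.6 × 550 × (0.707 × 10) = 1750 N/mm.
1686 ≤ 1750 → adequate.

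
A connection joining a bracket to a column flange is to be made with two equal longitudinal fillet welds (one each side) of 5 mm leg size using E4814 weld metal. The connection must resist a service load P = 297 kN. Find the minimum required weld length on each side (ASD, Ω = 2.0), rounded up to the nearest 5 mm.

L = 295 mm on each side

E48XX → F_EXX = 480 MPa.
Throat t_e = 0.707 × 5 = 3.535 mm.
r_n/Ω = (0.6 × 480 × 3.535) / 2.0 = 509 N/mm = 0.509 kN/mm.
L_req = P / (r_n/Ω) = 297 / 0.509 = 583.5 mm total.
Per side: 583.5 / 2 = 291.7 mm.
Round up → use L = 295 mm on each side.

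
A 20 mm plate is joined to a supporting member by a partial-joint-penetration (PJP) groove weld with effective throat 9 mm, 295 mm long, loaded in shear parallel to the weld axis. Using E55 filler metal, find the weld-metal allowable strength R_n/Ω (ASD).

R_n/Ω ≈ 438 kN

E55XX → F_EXX = 550 MPa.
Effective throat (given) t_e = 9 mm.
A_we = 9 × 295 = 2655 mm².
F_nw = 0.6 F_EXX = 330 MPa.
R_n/Ω = (330 × 2655) / 2.0 × 10⁻³ = 438.1 kN.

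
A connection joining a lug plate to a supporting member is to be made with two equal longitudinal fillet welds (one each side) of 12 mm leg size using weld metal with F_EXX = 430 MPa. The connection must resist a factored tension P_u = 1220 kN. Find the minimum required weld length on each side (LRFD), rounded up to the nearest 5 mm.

Throat t_e = 0.707 × 12 = 8.484 mm.
φr_n = 0.75 × 0.6 × 430 × 8.484 × 10⁻³ = 1.642 kN/mm.
L_req = P_u / φr_n = 1220 / 1.642 = 743.2 mm total.
Per side: 743.2 / 2 = 371.6 mm.
Round up → use L = 375 mm on each side.

L = 375 mm on each side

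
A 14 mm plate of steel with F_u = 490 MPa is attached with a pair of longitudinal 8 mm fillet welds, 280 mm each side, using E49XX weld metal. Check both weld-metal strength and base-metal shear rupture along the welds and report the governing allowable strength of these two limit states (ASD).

R_n/Ω ≈ 466 kN (weld metal governs)

E49XX → F_EXX = 490 MPa.
t_e = 0.707 × 8 = 5.656 mm; L = 560 mm.
Weld metal: R_n/Ω = (1/2.0) × 0.6 × 490 × 5.656 × 560 × 10⁻³ = 465.6 kN.
Base metal (shear rupture): R_n/Ω = (1/2.0) × 0.6 × 490 × 14 × 560 × 10⁻³ = 1152 kN.
Governing: weld metal.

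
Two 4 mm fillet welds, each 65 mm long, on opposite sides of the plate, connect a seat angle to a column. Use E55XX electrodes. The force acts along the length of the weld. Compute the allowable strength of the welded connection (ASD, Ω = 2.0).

E55XX → F_EXX = 550 MPa.
Effective throat t_e = 0.707 × 4 = 2.828 mm.
Total length L = 130 mm; A_we = 2.828 × 130 = 367.6 mm².
F_nw = 0.6 F_EXX = 0.6 × 550 = 330 MPa.
R_n = 330 × 367.6 × 10⁻³ = 121.3 kN; R_n/Ω = 121.3/2.0 = 60.66 kN.

R_n/Ω ≈ 60.7 kN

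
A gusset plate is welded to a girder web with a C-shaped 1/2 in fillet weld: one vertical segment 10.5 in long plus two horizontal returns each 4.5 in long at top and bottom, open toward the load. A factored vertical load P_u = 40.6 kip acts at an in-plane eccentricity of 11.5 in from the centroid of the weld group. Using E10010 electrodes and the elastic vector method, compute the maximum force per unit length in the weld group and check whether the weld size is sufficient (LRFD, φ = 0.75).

E100XX → F_EXX = 100 ksi.
Total weld length L_w = 19.5 in. Treat welds as unit-width lines.
Centroid: x̄ = 2×4.5×2.25 / 19.5 = 1.038 in from the vertical weld.
Polar moment about centroid: J = I_x + I_y = [10.5³/12 + 2×4.5×5.25²] + [10.5×1.038² + 2(4.5³/12 + 4.5×1.212²)] = 384.3 in³.
Direct shear f_v = P/L_w = 40.6 / 19.5 = 2.082 kip/in (vertical).
Torsion M = P·e = 40.6 × 11.5 = 466.9 kip·in.
Critical point at (x, y) = (3.462, 5.25) from centroid. f_tx = M·y/J = 6.379 kip/in; f_ty = M·x/J = 4.206 kip/in.
Resultant f_max = √[f_tx² + (f_v + f_ty)²] = √[6.379² + (2.082 + 4.206)²] = 8.957 kip/in.
Capacity per unit length: φr_n = 0.75 × 0.6 × 100 × (0.707 × 0.5) = 15.91 kip/in.
8.957 ≤ 15.91 → adequate.

f_max ≈ 8.96 kip/in; adequate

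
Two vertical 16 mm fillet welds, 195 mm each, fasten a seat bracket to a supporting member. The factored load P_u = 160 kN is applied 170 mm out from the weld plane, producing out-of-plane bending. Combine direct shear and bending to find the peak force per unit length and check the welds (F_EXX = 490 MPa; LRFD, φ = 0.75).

f_max ≈ 2180 N/mm; adequate

L_w = 2 × 195 = 390 mm; section modulus (unit throat) S = 2 × L²/6 = 12680 mm².
Direct shear f_v = P/L_w = 160×10³/390 = 410.3 N/mm.
Moment M = P × e = 160×10³ × 170 = 27200000 N·mm; bending f_b = M/S = 2146 N/mm.
f_max = √(f_v² + f_b²) = √(410.3² + 2146²) = 2185 N/mm.
φr_n = 0.75 × 0.6 × 490 × (0.707 × 16) = 2494 N/mm → adequate.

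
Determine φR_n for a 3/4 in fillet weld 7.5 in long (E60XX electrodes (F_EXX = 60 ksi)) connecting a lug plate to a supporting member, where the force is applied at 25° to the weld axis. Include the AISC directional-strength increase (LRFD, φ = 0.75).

t_e = 0.707 × 0.75 = 0.5302 in; A_we = 0.5302 × 7.5 = 3.977 in².
Directional factor: 1.0 + 0.5 sin^1.5(25°) = 1.137.
F_nw = 0.6 × 60 × 1.137 = 40.95 ksi.
φR_n = 0.75 × 40.95 × 3.977 = 122.1 kips.

φR_n ≈ 122 kips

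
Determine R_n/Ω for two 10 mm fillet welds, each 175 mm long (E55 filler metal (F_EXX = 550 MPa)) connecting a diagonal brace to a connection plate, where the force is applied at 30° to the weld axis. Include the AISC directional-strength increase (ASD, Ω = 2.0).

R_n/Ω ≈ 480 kN

t_e = 0.707 × 10 = 7.07 mm; A_we = 7.07 × 350 = 2474 mm².
Directional factor: 1.0 + 0.5 sin^1.5(30°) = 1.177.
F_nw = 0.6 × 550 × 1.177 = 388.3 MPa.
R_n/Ω = (388.3 × 2474) / 2.0 × 10⁻³ = 480.5 kN.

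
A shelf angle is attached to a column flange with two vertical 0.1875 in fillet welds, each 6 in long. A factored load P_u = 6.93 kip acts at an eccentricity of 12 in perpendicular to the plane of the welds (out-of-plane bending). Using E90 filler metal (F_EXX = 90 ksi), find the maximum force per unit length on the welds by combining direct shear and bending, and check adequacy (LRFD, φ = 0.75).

L_w = 2 × 6 = 12 in; section modulus (unit throat) S = 2 × L²/6 = 12 in².
Direct shear f_v = P/L_w = 6.93/12 = 0.5775 kip/in.
Moment M = P × e = 6.93 × 12 = 83.16 kip·in; bending f_b = M/S = 6.93 kip/in.
f_max = √(f_v² + f_b²) = √(0.5775² + 6.93²) = 6.954 kip/in.
φr_n = 0.75 × 0.6 × 90 × (0.707 × 0.1875) = 5.369 kip/in → NOT adequate.

f_max ≈ 6.95 kip/in; NOT adequate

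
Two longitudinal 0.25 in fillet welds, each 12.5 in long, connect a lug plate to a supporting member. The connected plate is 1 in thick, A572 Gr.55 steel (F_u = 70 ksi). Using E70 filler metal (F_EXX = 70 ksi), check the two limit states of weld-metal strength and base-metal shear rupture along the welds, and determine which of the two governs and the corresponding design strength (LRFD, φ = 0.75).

φR_n ≈ 139 kip (weld metal governs)

t_e = 0.707 × 0.25 = 0.1767 in; L = 25 in.
Weld metal: φR_n = 0.75 × 0.6 × 70 × 0.1767 × 25 = 139.2 kip.
Base metal (shear rupture): φR_n = 0.75 × 0.6 × 70 × 1 × 25 = 787.5 kip.
Governing: weld metal.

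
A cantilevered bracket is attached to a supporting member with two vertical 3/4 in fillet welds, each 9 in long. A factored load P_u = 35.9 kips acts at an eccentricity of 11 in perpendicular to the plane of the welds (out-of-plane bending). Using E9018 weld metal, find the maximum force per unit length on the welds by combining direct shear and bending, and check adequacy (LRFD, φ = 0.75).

E90XX → F_EXX = 90 ksi.
L_w = 2 × 9 = 18 in; section modulus (unit throat) S = 2 × L²/6 = 27 in².
Direct shear f_v = P/L_w = 35.9/18 = 1.994 kip/in.
Moment M = P × e = 35.9 × 11 = 394.9 kip·in; bending f_b = M/S = 14.63 kip/in.
f_max = √(f_v² + f_b²) = √(1.994² + 14.63²) = 14.76 kip/in.
φr_n = 0.75 × 0.6 × 90 × (0.707 × 0.75) = 21.48 kip/in → adequate.

f_max ≈ 14.8 kip/in; adequate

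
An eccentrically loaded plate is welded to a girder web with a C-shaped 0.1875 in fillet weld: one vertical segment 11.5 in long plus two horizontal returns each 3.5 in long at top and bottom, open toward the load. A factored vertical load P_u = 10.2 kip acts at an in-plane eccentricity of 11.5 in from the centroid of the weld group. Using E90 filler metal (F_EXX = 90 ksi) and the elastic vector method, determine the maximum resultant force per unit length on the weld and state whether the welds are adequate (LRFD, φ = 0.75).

f_max ≈ 2.28 kip/in; adequate

Total weld length L_w = 18.5 in. Treat welds as unit-width lines.
Centroid: x̄ = 2×3.5×1.75 / 18.5 = 0.6622 in from the vertical weld.
Polar moment about centroid: J = I_x + I_y = [11.5³/12 + 2×3.5×5.75²] + [11.5×0.6622² + 2(3.5³/12 + 3.5×1.088²)] = 378.6 in³.
Direct shear f_v = P/L_w = 10.2 / 18.5 = 0.5514 kip/in (vertical).
Torsion M = P·e = 10.2 × 11.5 = 117.3 kip·in.
Critical point at (x, y) = (2.838, 5.75) from centroid. f_tx = M·y/J = 1.781 kip/in; f_ty = M·x/J = 0.8791 kip/in.
Resultant f_max = √[f_tx² + (f_v + f_ty)²] = √[1.781² + (0.5514 + 0.8791)²] = 2.285 kip/in.
Capacity per unit length: φr_n = 0.75 × 0.6 × 90 × (0.707 × 0.1875) = 5.369 kip/in.
2.285 ≤ 5.369 → adequate.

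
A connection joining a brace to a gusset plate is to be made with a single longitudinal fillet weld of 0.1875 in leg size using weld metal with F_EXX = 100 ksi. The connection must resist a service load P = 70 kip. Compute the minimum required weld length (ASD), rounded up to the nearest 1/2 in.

L = 18 in

Throat t_e = 0.707 × 0.1875 = 0.1326 in.
r_n/Ω = (0.6 × 100 × 0.1326) / 2.0 = 3.977 kip/in.
L_req = P / (r_n/Ω) = 70 / 3.977 = 17.6 in total.
Round up → use L = 18 in.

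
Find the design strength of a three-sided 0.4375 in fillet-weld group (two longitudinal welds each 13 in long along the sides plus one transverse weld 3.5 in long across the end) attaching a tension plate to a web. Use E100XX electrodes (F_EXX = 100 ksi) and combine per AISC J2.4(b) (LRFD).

t_e = 0.707 × 0.4375 = 0.3093 in.
R_nwl = 0.6 × 100 × 0.3093 × 26 = 482.5 kip (longitudinal, 2 welds).
R_nwt = 0.6 × 100 × 0.3093 × 3.5 = 64.96 kip (transverse, base value).
(i) R_nwl + R_nwt = 547.5 kip; (ii) 0.85 R_nwl + 1.5 R_nwt = 507.6 kip.
R_n = max = 547.5 kip [governs: (i)]; φR_n = 410.6 kip.

φR_n ≈ 411 kip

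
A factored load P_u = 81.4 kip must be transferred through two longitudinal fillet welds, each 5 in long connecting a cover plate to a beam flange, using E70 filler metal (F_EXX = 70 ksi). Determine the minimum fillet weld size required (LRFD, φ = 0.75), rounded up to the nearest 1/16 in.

w = 3/8 in

Total weld length L = 10 in.
Required throat t_e = P_u / (φ × 0.6 F_EXX × L) = 81.4 / (0.75 × 0.6 × 70 × 10) = 0.2584 in.
Required leg w = t_e / 0.707 = 0.3655 in → use 3/8 in.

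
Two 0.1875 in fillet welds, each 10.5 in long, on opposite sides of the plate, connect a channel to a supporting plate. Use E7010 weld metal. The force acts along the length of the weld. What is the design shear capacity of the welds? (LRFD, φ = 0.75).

E70XX → F_EXX = 70 ksi.
Effective throat t_e = 0.707 × 0.1875 = 0.1326 in.
Total length L = 21 in; A_we = 0.1326 × 21 = 2.784 in².
F_nw = 0.6 F_EXX = 0.6 × 70 = 42 ksi.
φR_n = 0.75 × 42 × 2.784 = 87.69 kip.

φR_n ≈ 87.7 kip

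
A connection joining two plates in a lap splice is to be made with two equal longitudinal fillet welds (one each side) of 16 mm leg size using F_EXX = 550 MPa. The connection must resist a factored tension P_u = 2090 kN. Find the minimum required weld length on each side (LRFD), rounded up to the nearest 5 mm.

L = 375 mm on each side

Throat t_e = 0.707 × 16 = 11.31 mm.
φr_n = 0.75 × 0.6 × 550 × 11.31 × 10⁻³ = 2.8 kN/mm.
L_req = P_u / φr_n = 2090 / 2.8 = 746.5 mm total.
Per side: 746.5 / 2 = 373.3 mm.
Round up → use L = 375 mm on each side.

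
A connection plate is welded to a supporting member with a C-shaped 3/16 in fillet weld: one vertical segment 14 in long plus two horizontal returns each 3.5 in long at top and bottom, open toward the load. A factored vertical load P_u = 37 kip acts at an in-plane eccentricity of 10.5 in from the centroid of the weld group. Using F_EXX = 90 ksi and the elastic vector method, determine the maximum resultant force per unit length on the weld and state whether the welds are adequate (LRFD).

Total weld length L_w = 21 in. Treat welds as unit-width lines.
Centroid: x̄ = 2×3.5×1.75 / 21 = 0.5833 in from the vertical weld.
Polar moment about centroid: J = I_x + I_y = [14³/12 + 2×3.5×7²] + [14×0.5833² + 2(3.5³/12 + 3.5×1.167²)] = 593.1 in³.
Direct shear f_v = P/L_w = 37 / 21 = 1.762 kip/in (vertical).
Torsion M = P·e = 37 × 10.5 = 388.5 kip·in.
Critical point at (x, y) = (2.917, 7) from centroid. f_tx = M·y/J = 4.585 kip/in; f_ty = M·x/J = 1.91 kip/in.
Resultant f_max = √[f_tx² + (f_v + f_ty)²] = √[4.585² + (1.762 + 1.91)²] = 5.875 kip/in.
Capacity per unit length: φr_n = 0.75 × 0.6 × 90 × (0.707 × 0.1875) = 5.369 kip/in.
5.875 > 5.369 → NOT adequate.

f_max ≈ 5.87 kip/in; NOT adequate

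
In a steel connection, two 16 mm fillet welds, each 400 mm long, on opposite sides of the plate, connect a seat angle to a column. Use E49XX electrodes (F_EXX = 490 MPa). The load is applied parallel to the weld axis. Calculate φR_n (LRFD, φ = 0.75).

φR_n ≈ 2000 kN

Effective throat t_e = 0.707 × 16 = 11.31 mm.
Total length L = 800 mm; A_we = 11.31 × 800 = 9050 mm².
F_nw = 0.6 F_EXX = 0.6 × 490 = 294 MPa.
φR_n = 0.75 × 294 × 9050 × 10⁻³ = 1995 kN.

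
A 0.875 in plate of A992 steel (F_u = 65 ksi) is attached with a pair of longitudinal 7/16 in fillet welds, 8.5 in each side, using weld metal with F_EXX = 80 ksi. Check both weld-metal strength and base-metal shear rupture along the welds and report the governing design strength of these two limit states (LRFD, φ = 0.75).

φR_n ≈ 189 kips (weld metal governs)

t_e = 0.707 × 0.4375 = 0.3093 in; L = 17 in.
Weld metal: φR_n = 0.75 × 0.6 × 80 × 0.3093 × 17 = 189.3 kips.
Base metal (shear rupture): φR_n = 0.75 × 0.6 × 65 × 0.875 × 17 = 435.1 kips.
Governing: weld metal.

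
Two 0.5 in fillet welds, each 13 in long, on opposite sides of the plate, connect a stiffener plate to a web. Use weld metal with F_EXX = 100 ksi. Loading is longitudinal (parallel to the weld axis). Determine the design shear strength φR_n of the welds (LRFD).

Effective throat t_e = 0.707 × 0.5 = 0.3535 in.
Total length L = 26 in; A_we = 0.3535 × 26 = 9.191 in².
F_nw = 0.6 F_EXX = 0.6 × 100 = 60 ksi.
φR_n = 0.75 × 60 × 9.191 = 413.6 kips.

φR_n ≈ 414 kips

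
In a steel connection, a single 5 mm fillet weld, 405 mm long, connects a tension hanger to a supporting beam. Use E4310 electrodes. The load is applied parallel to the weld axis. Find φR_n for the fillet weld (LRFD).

φR_n ≈ 277 kN

E43XX → F_EXX = 430 MPa.
Effective throat t_e = 0.707 × 5 = 3.535 mm.
Total length L = 405 mm; A_we = 3.535 × 405 = 1432 mm².
F_nw = 0.6 F_EXX = 0.6 × 430 = 258 MPa.
φR_n = 0.75 × 258 × 1432 × 10⁻³ = 277 kN.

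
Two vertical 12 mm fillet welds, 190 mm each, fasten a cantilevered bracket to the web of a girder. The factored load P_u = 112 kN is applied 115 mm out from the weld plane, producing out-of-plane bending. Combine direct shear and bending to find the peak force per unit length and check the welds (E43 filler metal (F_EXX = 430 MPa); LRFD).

L_w = 2 × 190 = 380 mm; section modulus (unit throat) S = 2 × L²/6 = 12030 mm².
Direct shear f_v = P/L_w = 112×10³/380 = 294.7 N/mm.
Moment M = P × e = 112×10³ × 115 = 12880000 N·mm; bending f_b = M/S = 1070 N/mm.
f_max = √(f_v² + f_b²) = √(294.7² + 1070²) = 1110 N/mm.
φr_n = 0.75 × 0.6 × 430 × (0.707 × 12) = 1642 N/mm → adequate.

f_max ≈ 1110 N/mm; adequate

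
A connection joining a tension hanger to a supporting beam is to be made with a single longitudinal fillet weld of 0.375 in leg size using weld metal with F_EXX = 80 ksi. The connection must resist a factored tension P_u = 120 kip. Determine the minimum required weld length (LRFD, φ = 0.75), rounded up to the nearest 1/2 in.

Throat t_e = 0.707 × 0.375 = 0.2651 in.
φr_n = 0.75 × 0.6 × 80 × 0.2651 = 9.544 kip/in.
L_req = P_u / φr_n = 120 / 9.544 = 12.57 in total.
Round up → use L = 13 in.

L = 13 in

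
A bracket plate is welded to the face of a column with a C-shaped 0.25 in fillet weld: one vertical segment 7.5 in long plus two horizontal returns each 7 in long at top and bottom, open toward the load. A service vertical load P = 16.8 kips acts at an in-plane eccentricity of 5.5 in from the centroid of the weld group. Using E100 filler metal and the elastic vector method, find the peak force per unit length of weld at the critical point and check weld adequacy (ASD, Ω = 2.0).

f_max ≈ 2.26 kip/in; adequate

E100XX → F_EXX = 100 ksi.
Total weld length L_w = 21.5 in. Treat welds as unit-width lines.
Centroid: x̄ = 2×7×3.5 / 21.5 = 2.279 in from the vertical weld.
Polar moment about centroid: J = I_x + I_y = [7.5³/12 + 2×7×3.75²] + [7.5×2.279² + 2(7³/12 + 7×1.221²)] = 349 in³.
Direct shear f_v = P/L_w = 16.8 / 21.5 = 0.7814 kip/in (vertical).
Torsion M = P·e = 16.8 × 5.5 = 92.4 kip·in.
Critical point at (x, y) = (4.721, 3.75) from centroid. f_tx = M·y/J = 0.9928 kip/in; f_ty = M·x/J = 1.25 kip/in.
Resultant f_max = √[f_tx² + (f_v + f_ty)²] = √[0.9928² + (0.7814 + 1.25)²] = 2.261 kip/in.
Capacity per unit length: r_n/Ω = (1/2.0) × 0.6 × 100 × (0.707 × 0.25) = 5.302 kip/in.
2.261 ≤ 5.302 → adequate.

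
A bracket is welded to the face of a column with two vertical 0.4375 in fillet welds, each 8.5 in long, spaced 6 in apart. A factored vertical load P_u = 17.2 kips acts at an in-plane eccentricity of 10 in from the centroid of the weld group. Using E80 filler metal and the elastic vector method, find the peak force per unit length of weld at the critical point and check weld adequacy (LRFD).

E80XX → F_EXX = 80 ksi.
Total weld length L_w = 17 in. Treat welds as unit-width lines.
Polar moment about centroid: J = 2[d³/12 + d(b/2)²] = 2[8.5³/12 + 8.5×3²] = 255.4 in³.
Direct shear f_v = P/L_w = 17.2 / 17 = 1.012 kip/in (vertical).
Torsion M = P·e = 17.2 × 10 = 172 kip·in.
Critical point at (x, y) = (3, 4.25) from centroid. f_tx = M·y/J = 2.863 kip/in; f_ty = M·x/J = 2.021 kip/in.
Resultant f_max = √[f_tx² + (f_v + f_ty)²] = √[2.863² + (1.012 + 2.021)²] = 4.17 kip/in.
Capacity per unit length: φr_n = 0.75 × 0.6 × 80 × (0.707 × 0.4375) = 11.14 kip/in.
4.17 ≤ 11.14 → adequate.

f_max ≈ 4.17 kip/in; adequate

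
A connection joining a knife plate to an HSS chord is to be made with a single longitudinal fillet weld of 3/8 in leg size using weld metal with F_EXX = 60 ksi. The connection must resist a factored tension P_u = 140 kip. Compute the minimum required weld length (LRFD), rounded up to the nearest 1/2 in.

L = 20 in

Throat t_e = 0.707 × 0.375 = 0.2651 in.
φr_n = 0.75 × 0.6 × 60 × 0.2651 = 7.158 kip/in.
L_req = P_u / φr_n = 140 / 7.158 = 19.56 in total.
Round up → use L = 20 in.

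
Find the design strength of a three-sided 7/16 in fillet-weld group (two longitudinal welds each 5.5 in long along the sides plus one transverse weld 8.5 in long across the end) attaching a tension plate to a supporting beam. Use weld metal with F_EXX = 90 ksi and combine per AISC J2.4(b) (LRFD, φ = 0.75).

φR_n ≈ 277 kips

t_e = 0.707 × 0.4375 = 0.3093 in.
R_nwl = 0.6 × 90 × 0.3093 × 11 = 183.7 kips (longitudinal, 2 welds).
R_nwt = 0.6 × 90 × 0.3093 × 8.5 = 142 kips (transverse, base value).
(i) R_nwl + R_nwt = 325.7 kips; (ii) 0.85 R_nwl + 1.5 R_nwt = 369.1 kips.
R_n = max = 369.1 kips [governs: (ii)]; φR_n = 276.9 kips.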